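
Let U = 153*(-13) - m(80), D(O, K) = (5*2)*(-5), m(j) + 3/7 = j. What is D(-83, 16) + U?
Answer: -14830/7 ≈ -2118.6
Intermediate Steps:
m(j) = -3/7 + j
D(O, K) = -50 (D(O, K) = 10*(-5) = -50)
U = -14480/7 (U = 153*(-13) - (-3/7 + 80) = -1989 - 1*557/7 = -1989 - 557/7 = -14480/7 ≈ -2068.6)
D(-83, 16) + U = -50 - 14480/7 = -14830/7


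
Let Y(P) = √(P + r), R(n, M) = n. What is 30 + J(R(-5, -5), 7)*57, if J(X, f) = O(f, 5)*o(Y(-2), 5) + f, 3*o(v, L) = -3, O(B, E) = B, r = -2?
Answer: 30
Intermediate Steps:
Y(P) = √(-2 + P) (Y(P) = √(P - 2) = √(-2 + P))
o(v, L) = -1 (o(v, L) = (⅓)*(-3) = -1)
J(X, f) = 0 (J(X, f) = f*(-1) + f = -f + f = 0)
30 + J(R(-5, -5), 7)*57 = 30 + 0*57 = 30 + 0 = 30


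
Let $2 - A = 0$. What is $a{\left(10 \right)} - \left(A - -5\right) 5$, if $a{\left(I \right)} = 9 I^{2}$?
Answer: $865$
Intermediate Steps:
$A = 2$ ($A = 2 - 0 = 2 + 0 = 2$)
$a{\left(10 \right)} - \left(A - -5\right) 5 = 9 \cdot 10^{2} - \left(2 - -5\right) 5 = 9 \cdot 100 - \left(2 + 5\right) 5 = 900 - 7 \cdot 5 = 900 - 35 = 865$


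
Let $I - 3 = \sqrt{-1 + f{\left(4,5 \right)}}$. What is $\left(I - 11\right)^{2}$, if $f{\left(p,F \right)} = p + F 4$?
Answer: $\left(8 - \sqrt{23}\right)^{2} \approx 10.267$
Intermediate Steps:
$f{\left(p,F \right)} = p + 4 F$
$I = 3 + \sqrt{23}$ ($I = 3 + \sqrt{-1 + \left(4 + 4 \cdot 5\right)} = 3 + \sqrt{-1 + \left(4 + 20\right)} = 3 + \sqrt{-1 + 24} = 3 + \sqrt{23} \approx 7.7958$)
$\left(I - 11\right)^{2} = \left(\left(3 + \sqrt{23}\right) - 11\right)^{2} = \left(-8 + \sqrt{23}\right)^{2}$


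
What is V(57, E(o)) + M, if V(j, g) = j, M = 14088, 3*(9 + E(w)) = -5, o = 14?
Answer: 14145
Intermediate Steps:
E(w) = -32/3 (E(w) = -9 + (1/3)*(-5) = -9 - 5/3 = -32/3)
V(57, E(o)) + M = 57 + 14088 = 14145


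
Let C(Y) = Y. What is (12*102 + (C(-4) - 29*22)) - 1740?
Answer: -1158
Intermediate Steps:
(12*102 + (C(-4) - 29*22)) - 1740 = (12*102 + (-4 - 29*22)) - 1740 = (1224 + (-4 - 638)) - 1740 = (1224 - 642) - 1740 = 582 - 1740 = -1158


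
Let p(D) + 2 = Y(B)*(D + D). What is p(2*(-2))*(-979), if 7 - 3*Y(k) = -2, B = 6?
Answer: 25454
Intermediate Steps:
Y(k) = 3 (Y(k) = 7/3 - 1/3*(-2) = 7/3 + 2/3 = 3)
p(D) = -2 + 6*D (p(D) = -2 + 3*(D + D) = -2 + 3*(2*D) = -2 + 6*D)
p(2*(-2))*(-979) = (-2 + 6*(2*(-2)))*(-979) = (-2 + 6*(-4))*(-979) = (-2 - 24)*(-979) = -26*(-979) = 25454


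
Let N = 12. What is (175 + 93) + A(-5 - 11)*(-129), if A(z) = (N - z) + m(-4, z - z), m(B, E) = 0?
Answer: -3344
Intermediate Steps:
A(z) = 12 - z (A(z) = (12 - z) + 0 = 12 - z)
(175 + 93) + A(-5 - 11)*(-129) = (175 + 93) + (12 - (-5 - 11))*(-129) = 268 + (12 - 1*(-16))*(-129) = 268 + (12 + 16)*(-129) = 268 + 28*(-129) = 268 - 3612 = -3344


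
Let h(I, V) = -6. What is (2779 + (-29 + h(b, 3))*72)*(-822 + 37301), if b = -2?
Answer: 9448061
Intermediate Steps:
(2779 + (-29 + h(b, 3))*72)*(-822 + 37301) = (2779 + (-29 - 6)*72)*(-822 + 37301) = (2779 - 35*72)*36479 = (2779 - 2520)*36479 = 259*36479 = 9448061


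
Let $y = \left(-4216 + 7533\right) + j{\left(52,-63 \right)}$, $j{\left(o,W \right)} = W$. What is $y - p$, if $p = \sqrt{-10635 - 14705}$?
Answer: $3254 - 2 i \sqrt{6335} \approx 3254.0 - 159.19 i$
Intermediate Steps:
$p = 2 i \sqrt{6335}$ ($p = \sqrt{-25340} = 2 i \sqrt{6335} \approx 159.19 i$)
$y = 3254$ ($y = \left(-4216 + 7533\right) - 63 = 3317 - 63 = 3254$)
$y - p = 3254 - 2 i \sqrt{6335}$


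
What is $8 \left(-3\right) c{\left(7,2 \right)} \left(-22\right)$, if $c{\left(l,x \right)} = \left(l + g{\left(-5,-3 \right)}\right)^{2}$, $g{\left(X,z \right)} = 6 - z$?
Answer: $135168$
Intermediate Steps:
$c{\left(l,x \right)} = \left(9 + l\right)^{2}$ ($c{\left(l,x \right)} = \left(l + \left(6 - -3\right)\right)^{2} = \left(l + \left(6 + 3\right)\right)^{2} = \left(l + 9\right)^{2} = \left(9 + l\right)^{2}$)
$8 \left(-3\right) c{\left(7,2 \right)} \left(-22\right) = 8 \left(-3\right) \left(9 + 7\right)^{2} \left(-22\right) = - 24 \cdot 16^{2} \left(-22\right) = \left(-24\right) 256 \left(-22\right) = \left(-6144\right) \left(-22\right) = 135168$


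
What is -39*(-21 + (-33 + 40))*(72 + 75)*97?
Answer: 7785414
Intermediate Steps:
-39*(-21 + (-33 + 40))*(72 + 75)*97 = -39*(-21 + 7)*147*97 = -(-546)*147*97 = -39*(-2058)*97 = 80262*97 = 7785414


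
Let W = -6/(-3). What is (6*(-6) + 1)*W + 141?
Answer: 71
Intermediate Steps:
W = 2 (W = -6*(-1)/3 = -2*(-1) = 2)
(6*(-6) + 1)*W + 141 = (6*(-6) + 1)*2 + 141 = (-36 + 1)*2 + 141 = -35*2 + 141 = -70 + 141 = 71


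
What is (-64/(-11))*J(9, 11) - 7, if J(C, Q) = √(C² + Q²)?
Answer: -7 + 64*√202/11 ≈ 75.692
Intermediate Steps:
(-64/(-11))*J(9, 11) - 7 = (-64/(-11))*√(9² + 11²) - 7 = (-64*(-1/11))*√(81 + 121) - 7 = 64*√202/11 - 7 = -7 + 64*√202/11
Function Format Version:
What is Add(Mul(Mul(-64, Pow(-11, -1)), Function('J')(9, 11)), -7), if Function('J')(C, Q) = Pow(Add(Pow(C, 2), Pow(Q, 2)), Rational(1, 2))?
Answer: Add(-7, Mul(Rational(64, 11), Pow(202, Rational(1, 2)))) ≈ 75.692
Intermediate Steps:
Add(Mul(Mul(-64, Pow(-11, -1)), Function('J')(9, 11)), -7) = Add(Mul(Mul(-64, Pow(-11, -1)), Pow(Add(Pow(9, 2), Pow(11, 2)), Rational(1, 2))), -7) = Add(Mul(Mul(-64, Rational(-1, 11)), Pow(Add(81, 121), Rational(1, 2))), -7) = Add(Mul(Rational(64, 11), Pow(202, Rational(1, 2))), -7) = Add(-7, Mul(Rational(64, 11), Pow(202, Rational(1, 2))))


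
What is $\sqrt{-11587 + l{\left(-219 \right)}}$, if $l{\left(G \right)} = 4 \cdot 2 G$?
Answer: $i \sqrt{13339} \approx 115.49 i$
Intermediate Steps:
$l{\left(G \right)} = 8 G$
$\sqrt{-11587 + l{\left(-219 \right)}} = \sqrt{-11587 + 8 \left(-219\right)} = \sqrt{-11587 - 1752} = \sqrt{-13339} = i \sqrt{13339}$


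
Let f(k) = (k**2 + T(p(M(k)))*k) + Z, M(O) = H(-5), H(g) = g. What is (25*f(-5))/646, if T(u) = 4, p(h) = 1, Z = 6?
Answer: 275/646 ≈ 0.42570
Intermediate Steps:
M(O) = -5
f(k) = 6 + k**2 + 4*k (f(k) = (k**2 + 4*k) + 6 = 6 + k**2 + 4*k)
(25*f(-5))/646 = (25*(6 + (-5)**2 + 4*(-5)))/646 = (25*(6 + 25 - 20))*(1/646) = (25*11)*(1/646) = 275*(1/646) = 275/646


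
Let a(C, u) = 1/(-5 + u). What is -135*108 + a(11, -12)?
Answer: -247861/17 ≈ -14580.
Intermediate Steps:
-135*108 + a(11, -12) = -135*108 + 1/(-5 - 12) = -14580 + 1/(-17) = -14580 - 1/17 = -247861/17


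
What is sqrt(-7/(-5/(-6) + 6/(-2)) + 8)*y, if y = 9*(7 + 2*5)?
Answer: 153*sqrt(1898)/13 ≈ 512.74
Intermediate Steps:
y = 153 (y = 9*(7 + 10) = 9*17 = 153)
sqrt(-7/(-5/(-6) + 6/(-2)) + 8)*y = sqrt(-7/(-5/(-6) + 6/(-2)) + 8)*153 = sqrt(-7/(-5*(-1/6) + 6*(-1/2)) + 8)*153 = sqrt(-7/(5/6 - 3) + 8)*153 = sqrt(-7/(-13/6) + 8)*153 = sqrt(-7*(-6/13) + 8)*153 = sqrt(42/13 + 8)*153 = sqrt(146/13)*153 = (sqrt(1898)/13)*153 = 153*sqrt(1898)/13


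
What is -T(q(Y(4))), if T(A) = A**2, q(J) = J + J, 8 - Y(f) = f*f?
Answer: -256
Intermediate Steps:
Y(f) = 8 - f**2 (Y(f) = 8 - f*f = 8 - f**2)
q(J) = 2*J
-T(q(Y(4))) = -(2*(8 - 1*4**2))**2 = -(2*(8 - 1*16))**2 = -(2*(8 - 16))**2 = -(2*(-8))**2 = -1*(-16)**2 = -1*256 = -256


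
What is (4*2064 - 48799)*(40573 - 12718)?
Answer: -1129325265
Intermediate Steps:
(4*2064 - 48799)*(40573 - 12718) = (8256 - 48799)*27855 = -40543*27855 = -1129325265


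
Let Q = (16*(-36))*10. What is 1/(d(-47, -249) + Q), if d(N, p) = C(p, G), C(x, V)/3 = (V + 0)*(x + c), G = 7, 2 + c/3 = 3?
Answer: -1/10926 ≈ -9.1525e-5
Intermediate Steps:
c = 3 (c = -6 + 3*3 = -6 + 9 = 3)
Q = -5760 (Q = -576*10 = -5760)
C(x, V) = 3*V*(3 + x) (C(x, V) = 3*((V + 0)*(x + 3)) = 3*(V*(3 + x)) = 3*V*(3 + x))
d(N, p) = 63 + 21*p (d(N, p) = 3*7*(3 + p) = 63 + 21*p)
1/(d(-47, -249) + Q) = 1/((63 + 21*(-249)) - 5760) = 1/((63 - 5229) - 5760) = 1/(-5166 - 5760) = 1/(-10926) = -1/10926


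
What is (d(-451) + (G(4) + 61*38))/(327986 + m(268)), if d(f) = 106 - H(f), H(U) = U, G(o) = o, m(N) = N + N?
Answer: 2879/328522 ≈ 0.0087635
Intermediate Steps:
m(N) = 2*N
d(f) = 106 - f
(d(-451) + (G(4) + 61*38))/(327986 + m(268)) = ((106 - 1*(-451)) + (4 + 61*38))/(327986 + 2*268) = ((106 + 451) + (4 + 2318))/(327986 + 536) = (557 + 2322)/328522 = 2879*(1/328522) = 2879/328522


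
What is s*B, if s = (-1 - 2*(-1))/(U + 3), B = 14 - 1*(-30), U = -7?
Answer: -11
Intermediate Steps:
B = 44 (B = 14 + 30 = 44)
s = -¼ (s = (-1 - 2*(-1))/(-7 + 3) = (-1 + 2)/(-4) = 1*(-¼) = -¼ ≈ -0.25000)
s*B = -¼*44 = -11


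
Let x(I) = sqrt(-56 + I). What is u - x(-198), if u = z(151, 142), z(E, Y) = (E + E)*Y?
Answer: 42884 - I*sqrt(254) ≈ 42884.0 - 15.937*I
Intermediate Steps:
z(E, Y) = 2*E*Y (z(E, Y) = (2*E)*Y = 2*E*Y)
u = 42884 (u = 2*151*142 = 42884)
u - x(-198) = 42884 - sqrt(-56 - 198) = 42884 - sqrt(-254) = 42884 - I*sqrt(254)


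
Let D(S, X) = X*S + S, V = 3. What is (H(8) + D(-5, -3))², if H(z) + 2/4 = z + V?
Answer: 1681/4 ≈ 420.25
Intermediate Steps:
H(z) = 5/2 + z (H(z) = -½ + (z + 3) = -½ + (3 + z) = 5/2 + z)
D(S, X) = S + S*X (D(S, X) = S*X + S = S + S*X)
(H(8) + D(-5, -3))² = ((5/2 + 8) - 5*(1 - 3))² = (21/2 - 5*(-2))² = (21/2 + 10)² = (41/2)² = 1681/4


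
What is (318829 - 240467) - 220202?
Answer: -141840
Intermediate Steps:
(318829 - 240467) - 220202 = 78362 - 220202 = -141840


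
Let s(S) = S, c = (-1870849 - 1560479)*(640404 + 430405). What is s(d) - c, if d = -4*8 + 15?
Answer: 3674296904335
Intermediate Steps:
d = -17 (d = -32 + 15 = -17)
c = -3674296904352 (c = -3431328*1070809 = -3674296904352)
s(d) - c = -17 - 1*(-3674296904352) = -17 + 3674296904352 = 3674296904335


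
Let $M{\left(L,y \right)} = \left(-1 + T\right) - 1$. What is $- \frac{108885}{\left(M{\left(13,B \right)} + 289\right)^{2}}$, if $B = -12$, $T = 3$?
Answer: $- \frac{21777}{16820} \approx -1.2947$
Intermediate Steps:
$M{\left(L,y \right)} = 1$ ($M{\left(L,y \right)} = \left(-1 + 3\right) - 1 = 2 - 1 = 1$)
$- \frac{108885}{\left(M{\left(13,B \right)} + 289\right)^{2}} = - \frac{108885}{\left(1 + 289\right)^{2}} = - \frac{108885}{290^{2}} = - \frac{108885}{84100} = \left(-108885\right) \frac{1}{84100} = - \frac{21777}{16820}$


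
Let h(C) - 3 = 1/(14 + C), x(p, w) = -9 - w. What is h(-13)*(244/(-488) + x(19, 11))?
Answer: -82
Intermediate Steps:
h(C) = 3 + 1/(14 + C)
h(-13)*(244/(-488) + x(19, 11)) = ((43 + 3*(-13))/(14 - 13))*(244/(-488) + (-9 - 1*11)) = ((43 - 39)/1)*(244*(-1/488) + (-9 - 11)) = (1*4)*(-½ - 20) = 4*(-41/2) = -82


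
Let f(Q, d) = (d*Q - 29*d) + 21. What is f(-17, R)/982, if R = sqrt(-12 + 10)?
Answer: 21/982 - 23*I*sqrt(2)/491 ≈ 0.021385 - 0.066246*I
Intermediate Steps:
R = I*sqrt(2) (R = sqrt(-2) = I*sqrt(2) ≈ 1.4142*I)
f(Q, d) = 21 - 29*d + Q*d (f(Q, d) = (Q*d - 29*d) + 21 = (-29*d + Q*d) + 21 = 21 - 29*d + Q*d)
f(-17, R)/982 = (21 - 29*I*sqrt(2) - 17*I*sqrt(2))/982 = (21 - 29*I*sqrt(2) - 17*I*sqrt(2))*(1/982) = (21 - 46*I*sqrt(2))*(1/982) = 21/982 - 23*I*sqrt(2)/491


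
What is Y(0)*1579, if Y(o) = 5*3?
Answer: 23685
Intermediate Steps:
Y(o) = 15
Y(0)*1579 = 15*1579 = 23685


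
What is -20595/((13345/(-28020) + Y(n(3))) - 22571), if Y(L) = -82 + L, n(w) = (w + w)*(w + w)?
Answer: 115414380/126748337 ≈ 0.91058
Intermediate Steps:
n(w) = 4*w² (n(w) = (2*w)*(2*w) = 4*w²)
-20595/((13345/(-28020) + Y(n(3))) - 22571) = -20595/((13345/(-28020) + (-82 + 4*3²)) - 22571) = -20595/((13345*(-1/28020) + (-82 + 4*9)) - 22571) = -20595/((-2669/5604 + (-82 + 36)) - 22571) = -20595/((-2669/5604 - 46) - 22571) = -20595/(-260453/5604 - 22571) = -20595/(-126748337/5604) = -20595*(-5604/126748337) = 115414380/126748337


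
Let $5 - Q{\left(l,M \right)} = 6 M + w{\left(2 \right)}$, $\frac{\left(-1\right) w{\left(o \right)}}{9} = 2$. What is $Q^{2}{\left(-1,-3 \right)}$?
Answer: $1681$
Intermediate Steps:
$w{\left(o \right)} = -18$ ($w{\left(o \right)} = \left(-9\right) 2 = -18$)
$Q{\left(l,M \right)} = 23 - 6 M$ ($Q{\left(l,M \right)} = 5 - \left(6 M - 18\right) = 5 - \left(-18 + 6 M\right) = 23 - 6 M$)
$Q^{2}{\left(-1,-3 \right)} = \left(23 - -18\right)^{2} = \left(23 + 18\right)^{2} = 41^{2} = 1681$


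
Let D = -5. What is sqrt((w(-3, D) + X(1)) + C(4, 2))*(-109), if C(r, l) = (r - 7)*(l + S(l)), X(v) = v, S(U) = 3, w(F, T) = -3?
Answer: -109*I*sqrt(17) ≈ -449.42*I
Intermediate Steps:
C(r, l) = (-7 + r)*(3 + l) (C(r, l) = (r - 7)*(l + 3) = (-7 + r)*(3 + l))
sqrt((w(-3, D) + X(1)) + C(4, 2))*(-109) = sqrt((-3 + 1) + (-21 - 7*2 + 3*4 + 2*4))*(-109) = sqrt(-2 + (-21 - 14 + 12 + 8))*(-109) = sqrt(-2 - 15)*(-109) = sqrt(-17)*(-109) = (I*sqrt(17))*(-109) = -109*I*sqrt(17)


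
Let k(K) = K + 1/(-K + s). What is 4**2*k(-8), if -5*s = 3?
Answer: -4656/37 ≈ -125.84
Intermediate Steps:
s = -3/5 (s = -1/5*3 = -3/5 ≈ -0.60000)
k(K) = K + 1/(-3/5 - K) (k(K) = K + 1/(-K - 3/5) = K + 1/(-3/5 - K))
4**2*k(-8) = 4**2*((-5 + 3*(-8) + 5*(-8)**2)/(3 + 5*(-8))) = 16*((-5 - 24 + 5*64)/(3 - 40)) = 16*((-5 - 24 + 320)/(-37)) = 16*(-1/37*291) = 16*(-291/37) = -4656/37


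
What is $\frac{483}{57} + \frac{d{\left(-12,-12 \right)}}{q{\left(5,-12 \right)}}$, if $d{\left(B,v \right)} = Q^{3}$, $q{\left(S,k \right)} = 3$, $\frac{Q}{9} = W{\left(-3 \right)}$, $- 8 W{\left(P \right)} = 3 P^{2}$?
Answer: $- \frac{90793979}{9728} \approx -9333.3$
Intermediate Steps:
$W{\left(P \right)} = - \frac{3 P^{2}}{8}$
$Q = - \frac{243}{8}$ ($Q = 9 \left(- \frac{3 \left(-3\right)^{2}}{8}\right) = 9 \left(\left(- \frac{3}{8}\right) 9\right) = 9 \left(- \frac{27}{8}\right) = - \frac{243}{8} \approx -30.375$)
$d{\left(B,v \right)} = - \frac{14348907}{512}$ ($d{\left(B,v \right)} = \left(- \frac{243}{8}\right)^{3} = - \frac{14348907}{512}$)
$\frac{483}{57} + \frac{d{\left(-12,-12 \right)}}{q{\left(5,-12 \right)}} = \frac{483}{57} - \frac{14348907}{512 \cdot 3} = 483 \cdot \frac{1}{57} - \frac{4782969}{512} = \frac{161}{19} - \frac{4782969}{512} = - \frac{90793979}{9728}$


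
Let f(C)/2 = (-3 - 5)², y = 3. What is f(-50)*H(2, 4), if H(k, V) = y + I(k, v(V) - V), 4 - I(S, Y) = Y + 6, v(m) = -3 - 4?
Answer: 1536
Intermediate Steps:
v(m) = -7
I(S, Y) = -2 - Y (I(S, Y) = 4 - (Y + 6) = 4 - (6 + Y) = 4 + (-6 - Y) = -2 - Y)
H(k, V) = 8 + V (H(k, V) = 3 + (-2 - (-7 - V)) = 3 + (-2 + (7 + V)) = 3 + (5 + V) = 8 + V)
f(C) = 128 (f(C) = 2*(-3 - 5)² = 2*(-8)² = 2*64 = 128)
f(-50)*H(2, 4) = 128*(8 + 4) = 128*12 = 1536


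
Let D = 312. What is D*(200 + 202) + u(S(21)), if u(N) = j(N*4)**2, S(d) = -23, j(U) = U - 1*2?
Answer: 134260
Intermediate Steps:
j(U) = -2 + U (j(U) = U - 2 = -2 + U)
u(N) = (-2 + 4*N)**2 (u(N) = (-2 + N*4)**2 = (-2 + 4*N)**2)
D*(200 + 202) + u(S(21)) = 312*(200 + 202) + 4*(-1 + 2*(-23))**2 = 312*402 + 4*(-1 - 46)**2 = 125424 + 4*(-47)**2 = 125424 + 4*2209 = 125424 + 8836 = 134260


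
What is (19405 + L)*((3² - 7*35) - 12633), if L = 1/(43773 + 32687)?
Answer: -19093816387569/76460 ≈ -2.4972e+8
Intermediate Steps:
L = 1/76460 ≈ 1.3079e-5
(19405 + L)*((3² - 7*35) - 12633) = (19405 + 1/76460)*((3² - 7*35) - 12633) = 1483706301*((9 - 245) - 12633)/76460 = 1483706301*(-236 - 12633)/76460 = (1483706301/76460)*(-12869) = -19093816387569/76460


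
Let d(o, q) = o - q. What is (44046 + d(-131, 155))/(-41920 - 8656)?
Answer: -2735/3161 ≈ -0.86523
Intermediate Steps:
(44046 + d(-131, 155))/(-41920 - 8656) = (44046 + (-131 - 1*155))/(-41920 - 8656) = (44046 + (-131 - 155))/(-50576) = (44046 - 286)*(-1/50576) = 43760*(-1/50576) = -2735/3161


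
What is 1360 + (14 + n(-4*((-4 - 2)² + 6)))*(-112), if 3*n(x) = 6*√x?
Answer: -208 - 448*I*√42 ≈ -208.0 - 2903.4*I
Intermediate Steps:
n(x) = 2*√x (n(x) = (6*√x)/3 = 2*√x)
1360 + (14 + n(-4*((-4 - 2)² + 6)))*(-112) = 1360 + (14 + 2*√(-4*((-4 - 2)² + 6)))*(-112) = 1360 + (14 + 2*√(-4*((-6)² + 6)))*(-112) = 1360 + (14 + 2*√(-4*(36 + 6)))*(-112) = 1360 + (14 + 2*√(-4*42))*(-112) = 1360 + (14 + 2*√(-168))*(-112) = 1360 + (14 + 2*(2*I*√42))*(-112) = 1360 + (14 + 4*I*√42)*(-112) = 1360 + (-1568 - 448*I*√42) = -208 - 448*I*√42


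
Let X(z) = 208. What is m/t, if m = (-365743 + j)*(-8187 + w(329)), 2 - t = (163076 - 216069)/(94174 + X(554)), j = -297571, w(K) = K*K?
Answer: -6263870859505192/241757 ≈ -2.5910e+10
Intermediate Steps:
w(K) = K²
t = 241757/94382 (t = 2 - (163076 - 216069)/(94174 + 208) = 2 - (-52993)/94382 = 2 - 1*(-52993/94382) = 2 + 52993/94382 = 241757/94382 ≈ 2.5615)
m = -66367218956 (m = (-365743 - 297571)*(-8187 + 329²) = -663314*(-8187 + 108241) = -663314*100054 = -66367218956)
m/t = -66367218956/241757/94382 = -66367218956*94382/241757 = -6263870859505192/241757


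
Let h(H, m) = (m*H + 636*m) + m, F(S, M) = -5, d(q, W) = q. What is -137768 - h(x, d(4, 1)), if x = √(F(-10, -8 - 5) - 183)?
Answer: -140316 - 8*I*√47 ≈ -1.4032e+5 - 54.845*I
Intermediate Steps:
x = 2*I*√47 (x = √(-5 - 183) = √(-188) = 2*I*√47 ≈ 13.711*I)
h(H, m) = 637*m + H*m (h(H, m) = (H*m + 636*m) + m = (636*m + H*m) + m = 637*m + H*m)
-137768 - h(x, d(4, 1)) = -137768 - 4*(637 + 2*I*√47) = -137768 - (2548 + 8*I*√47) = -137768 + (-2548 - 8*I*√47) = -140316 - 8*I*√47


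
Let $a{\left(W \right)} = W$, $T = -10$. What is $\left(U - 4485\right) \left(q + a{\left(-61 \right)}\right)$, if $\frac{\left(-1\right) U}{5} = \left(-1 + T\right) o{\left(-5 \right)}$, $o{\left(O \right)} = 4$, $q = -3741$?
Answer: $16215530$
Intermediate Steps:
$U = 220$ ($U = - 5 \left(-1 - 10\right) 4 = - 5 \left(\left(-11\right) 4\right) = \left(-5\right) \left(-44\right) = 220$)
$\left(U - 4485\right) \left(q + a{\left(-61 \right)}\right) = \left(220 - 4485\right) \left(-3741 - 61\right) = \left(-4265\right) \left(-3802\right) = 16215530$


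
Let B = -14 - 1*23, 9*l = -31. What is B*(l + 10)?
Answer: -2183/9 ≈ -242.56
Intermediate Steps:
l = -31/9 (l = (⅑)*(-31) = -31/9 ≈ -3.4444)
B = -37 (B = -14 - 23 = -37)
B*(l + 10) = -37*(-31/9 + 10) = -37*59/9 = -2183/9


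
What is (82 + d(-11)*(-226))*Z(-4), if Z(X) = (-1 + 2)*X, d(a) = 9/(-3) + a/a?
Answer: -2136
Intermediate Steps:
d(a) = -2 (d(a) = 9*(-⅓) + 1 = -3 + 1 = -2)
Z(X) = X (Z(X) = 1*X = X)
(82 + d(-11)*(-226))*Z(-4) = (82 - 2*(-226))*(-4) = (82 + 452)*(-4) = 534*(-4) = -2136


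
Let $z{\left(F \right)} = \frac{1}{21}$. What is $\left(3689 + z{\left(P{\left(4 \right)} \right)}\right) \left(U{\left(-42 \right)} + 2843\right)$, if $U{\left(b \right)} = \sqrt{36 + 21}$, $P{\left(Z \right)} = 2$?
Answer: $\frac{220247210}{21} + \frac{77470 \sqrt{57}}{21} \approx 1.0516 \cdot 10^{7}$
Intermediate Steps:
$z{\left(F \right)} = \frac{1}{21}$
$U{\left(b \right)} = \sqrt{57}$
$\left(3689 + z{\left(P{\left(4 \right)} \right)}\right) \left(U{\left(-42 \right)} + 2843\right) = \left(3689 + \frac{1}{21}\right) \left(\sqrt{57} + 2843\right) = \frac{77470 \left(2843 + \sqrt{57}\right)}{21} = \frac{220247210}{21} + \frac{77470 \sqrt{57}}{21}$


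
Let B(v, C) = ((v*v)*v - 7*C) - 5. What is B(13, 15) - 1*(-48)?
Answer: 2135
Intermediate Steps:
B(v, C) = -5 + v³ - 7*C (B(v, C) = (v²*v - 7*C) - 5 = (v³ - 7*C) - 5 = -5 + v³ - 7*C)
B(13, 15) - 1*(-48) = (-5 + 13³ - 7*15) - 1*(-48) = (-5 + 2197 - 105) + 48 = 2087 + 48 = 2135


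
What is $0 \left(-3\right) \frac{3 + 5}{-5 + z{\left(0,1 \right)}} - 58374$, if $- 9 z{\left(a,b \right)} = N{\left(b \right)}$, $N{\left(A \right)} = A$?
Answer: $-58374$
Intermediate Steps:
$z{\left(a,b \right)} = - \frac{b}{9}$
$0 \left(-3\right) \frac{3 + 5}{-5 + z{\left(0,1 \right)}} - 58374 = 0 \left(-3\right) \frac{3 + 5}{-5 - \frac{1}{9}} - 58374 = 0 \frac{8}{-5 - \frac{1}{9}} - 58374 = 0 \frac{8}{- \frac{46}{9}} - 58374 = 0 \cdot 8 \left(- \frac{9}{46}\right) - 58374 = 0 \left(- \frac{36}{23}\right) - 58374 = 0 - 58374 = -58374$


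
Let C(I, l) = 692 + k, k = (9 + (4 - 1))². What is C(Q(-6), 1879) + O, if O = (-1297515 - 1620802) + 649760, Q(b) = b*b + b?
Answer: -2267721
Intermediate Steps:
Q(b) = b + b² (Q(b) = b² + b = b + b²)
k = 144 (k = (9 + 3)² = 12² = 144)
C(I, l) = 836 (C(I, l) = 692 + 144 = 836)
O = -2268557 (O = -2918317 + 649760 = -2268557)
C(Q(-6), 1879) + O = 836 - 2268557 = -2267721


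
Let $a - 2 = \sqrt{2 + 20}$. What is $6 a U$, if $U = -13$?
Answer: $-156 - 78 \sqrt{22} \approx -521.85$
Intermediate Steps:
$a = 2 + \sqrt{22}$ ($a = 2 + \sqrt{2 + 20} = 2 + \sqrt{22} \approx 6.6904$)
$6 a U = 6 \left(2 + \sqrt{22}\right) \left(-13\right) = \left(12 + 6 \sqrt{22}\right) \left(-13\right) = -156 - 78 \sqrt{22}$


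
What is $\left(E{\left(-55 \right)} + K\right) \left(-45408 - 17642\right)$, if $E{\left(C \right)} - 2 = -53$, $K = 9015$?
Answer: $-565180200$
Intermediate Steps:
$E{\left(C \right)} = -51$ ($E{\left(C \right)} = 2 - 53 = -51$)
$\left(E{\left(-55 \right)} + K\right) \left(-45408 - 17642\right) = \left(-51 + 9015\right) \left(-45408 - 17642\right) = 8964 \left(-63050\right) = -565180200$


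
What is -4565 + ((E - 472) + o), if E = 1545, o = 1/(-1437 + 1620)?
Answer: -639035/183 ≈ -3492.0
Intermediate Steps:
o = 1/183 ≈ 0.0054645
-4565 + ((E - 472) + o) = -4565 + ((1545 - 472) + 1/183) = -4565 + (1073 + 1/183) = -4565 + 196360/183 = -639035/183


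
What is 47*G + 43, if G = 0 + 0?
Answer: 43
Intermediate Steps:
G = 0
47*G + 43 = 47*0 + 43 = 0 + 43 = 43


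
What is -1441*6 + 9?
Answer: -8637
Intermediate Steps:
-1441*6 + 9 = -131*66 + 9 = -8646 + 9 = -8637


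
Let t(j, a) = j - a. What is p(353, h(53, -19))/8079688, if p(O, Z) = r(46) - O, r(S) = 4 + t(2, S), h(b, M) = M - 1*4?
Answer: -393/8079688 ≈ -4.8640e-5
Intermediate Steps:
h(b, M) = -4 + M (h(b, M) = M - 4 = -4 + M)
r(S) = 6 - S (r(S) = 4 + (2 - S) = 6 - S)
p(O, Z) = -40 - O (p(O, Z) = (6 - 1*46) - O = (6 - 46) - O = -40 - O)
p(353, h(53, -19))/8079688 = (-40 - 1*353)/8079688 = (-40 - 353)*(1/8079688) = -393*1/8079688 = -393/8079688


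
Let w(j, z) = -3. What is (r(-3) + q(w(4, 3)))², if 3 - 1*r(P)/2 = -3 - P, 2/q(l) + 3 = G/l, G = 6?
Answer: 784/25 ≈ 31.360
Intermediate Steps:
q(l) = 2/(-3 + 6/l)
r(P) = 12 + 2*P (r(P) = 6 - 2*(-3 - P) = 6 + (6 + 2*P) = 12 + 2*P)
(r(-3) + q(w(4, 3)))² = ((12 + 2*(-3)) - 2*(-3)/(-6 + 3*(-3)))² = ((12 - 6) - 2*(-3)/(-6 - 9))² = (6 - 2*(-3)/(-15))² = (6 - 2*(-3)*(-1/15))² = (6 - ⅖)² = (28/5)² = 784/25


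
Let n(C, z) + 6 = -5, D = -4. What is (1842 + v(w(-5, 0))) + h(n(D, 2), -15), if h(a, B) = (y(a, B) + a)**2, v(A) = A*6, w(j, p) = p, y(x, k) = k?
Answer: 2518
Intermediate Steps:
n(C, z) = -11 (n(C, z) = -6 - 5 = -11)
v(A) = 6*A
h(a, B) = (B + a)**2
(1842 + v(w(-5, 0))) + h(n(D, 2), -15) = (1842 + 6*0) + (-15 - 11)**2 = (1842 + 0) + (-26)**2 = 1842 + 676 = 2518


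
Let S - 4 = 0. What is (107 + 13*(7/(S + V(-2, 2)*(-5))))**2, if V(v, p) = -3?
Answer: 4511376/361 ≈ 12497.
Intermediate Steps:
S = 4 (S = 4 + 0 = 4)
(107 + 13*(7/(S + V(-2, 2)*(-5))))**2 = (107 + 13*(7/(4 - 3*(-5))))**2 = (107 + 13*(7/(4 + 15)))**2 = (107 + 13*(7/19))**2 = (107 + 91/19)**2 = (2124/19)**2 = 4511376/361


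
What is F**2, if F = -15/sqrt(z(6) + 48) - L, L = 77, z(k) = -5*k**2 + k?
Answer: 82981/14 - 55*I*sqrt(14) ≈ 5927.2 - 205.79*I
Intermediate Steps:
z(k) = k - 5*k**2
F = -77 + 5*I*sqrt(14)/14 (F = -15/sqrt(6*(1 - 5*6) + 48) - 1*77 = -15/sqrt(6*(1 - 30) + 48) - 77 = -15/sqrt(6*(-29) + 48) - 77 = -15/sqrt(-174 + 48) - 77 = -15*(-I*sqrt(14)/42) - 77 = -(-5)*I*sqrt(14)/14 - 77 = 5*I*sqrt(14)/14 - 77 = -77 + 5*I*sqrt(14)/14 ≈ -77.0 + 1.3363*I)
F**2 = (-77 + 5*I*sqrt(14)/14)**2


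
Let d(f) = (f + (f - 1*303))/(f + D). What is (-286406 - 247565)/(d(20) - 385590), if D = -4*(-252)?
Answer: 548922188/396386783 ≈ 1.3848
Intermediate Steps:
D = 1008
d(f) = (-303 + 2*f)/(1008 + f) (d(f) = (f + (f - 1*303))/(f + 1008) = (f + (f - 303))/(1008 + f) = (f + (-303 + f))/(1008 + f) = (-303 + 2*f)/(1008 + f))
(-286406 - 247565)/(d(20) - 385590) = (-286406 - 247565)/((-303 + 2*20)/(1008 + 20) - 385590) = -533971/((-303 + 40)/1028 - 385590) = -533971/((1/1028)*(-263) - 385590) = -533971/(-263/1028 - 385590) = -533971/(-396386783/1028) = -533971*(-1028/396386783) = 548922188/396386783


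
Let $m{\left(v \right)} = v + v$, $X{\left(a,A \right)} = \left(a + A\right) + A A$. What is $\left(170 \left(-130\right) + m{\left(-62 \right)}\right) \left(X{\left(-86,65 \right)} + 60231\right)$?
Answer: $-1432003440$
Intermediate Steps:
$X{\left(a,A \right)} = A + a + A^{2}$ ($X{\left(a,A \right)} = \left(A + a\right) + A^{2} = A + a + A^{2}$)
$m{\left(v \right)} = 2 v$
$\left(170 \left(-130\right) + m{\left(-62 \right)}\right) \left(X{\left(-86,65 \right)} + 60231\right) = \left(170 \left(-130\right) + 2 \left(-62\right)\right) \left(\left(65 - 86 + 65^{2}\right) + 60231\right) = \left(-22100 - 124\right) \left(\left(65 - 86 + 4225\right) + 60231\right) = - 22224 \left(4204 + 60231\right) = \left(-22224\right) 64435 = -1432003440$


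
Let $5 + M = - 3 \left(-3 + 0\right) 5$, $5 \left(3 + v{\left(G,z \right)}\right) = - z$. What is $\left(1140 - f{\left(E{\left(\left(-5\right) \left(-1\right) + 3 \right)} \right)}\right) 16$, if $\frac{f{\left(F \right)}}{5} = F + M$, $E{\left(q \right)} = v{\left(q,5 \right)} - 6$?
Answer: $15840$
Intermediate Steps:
$v{\left(G,z \right)} = -3 - \frac{z}{5}$ ($v{\left(G,z \right)} = -3 + \frac{\left(-1\right) z}{5} = -3 - \frac{z}{5}$)
$E{\left(q \right)} = -10$ ($E{\left(q \right)} = \left(-3 - 1\right) - 6 = -4 - 6 = -10$)
$M = 40$ ($M = -5 + - 3 \left(-3 + 0\right) 5 = -5 + \left(-3\right) \left(-3\right) 5 = -5 + 9 \cdot 5 = -5 + 45 = 40$)
$f{\left(F \right)} = 200 + 5 F$ ($f{\left(F \right)} = 5 \left(F + 40\right) = 5 \left(40 + F\right) = 200 + 5 F$)
$\left(1140 - f{\left(E{\left(\left(-5\right) \left(-1\right) + 3 \right)} \right)}\right) 16 = \left(1140 - \left(200 + 5 \left(-10\right)\right)\right) 16 = \left(1140 - \left(200 - 50\right)\right) 16 = \left(1140 - 150\right) 16 = 990 \cdot 16 = 15840$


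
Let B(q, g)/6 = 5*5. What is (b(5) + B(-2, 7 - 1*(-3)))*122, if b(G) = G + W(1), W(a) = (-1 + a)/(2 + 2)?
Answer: 18910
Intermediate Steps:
B(q, g) = 150 (B(q, g) = 6*(5*5) = 6*25 = 150)
W(a) = -1/4 + a/4 (W(a) = (-1 + a)/4 = (-1 + a)*(1/4) = -1/4 + a/4)
b(G) = G (b(G) = G + (-1/4 + (1/4)*1) = G + (-1/4 + 1/4) = G + 0 = G)
(b(5) + B(-2, 7 - 1*(-3)))*122 = (5 + 150)*122 = 155*122 = 18910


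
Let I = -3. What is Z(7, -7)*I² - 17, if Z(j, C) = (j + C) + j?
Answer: 46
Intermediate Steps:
Z(j, C) = C + 2*j (Z(j, C) = (C + j) + j = C + 2*j)
Z(7, -7)*I² - 17 = (-7 + 2*7)*(-3)² - 17 = (-7 + 14)*9 - 17 = 7*9 - 17 = 63 - 17 = 46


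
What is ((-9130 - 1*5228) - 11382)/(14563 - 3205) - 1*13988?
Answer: -8827858/631 ≈ -13990.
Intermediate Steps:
((-9130 - 1*5228) - 11382)/(14563 - 3205) - 1*13988 = ((-9130 - 5228) - 11382)/11358 - 13988 = (-14358 - 11382)*(1/11358) - 13988 = -25740*1/11358 - 13988 = -1430/631 - 13988 = -8827858/631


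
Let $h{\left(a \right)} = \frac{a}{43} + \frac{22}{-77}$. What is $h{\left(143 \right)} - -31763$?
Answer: $\frac{9561578}{301} \approx 31766.0$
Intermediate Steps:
$h{\left(a \right)} = - \frac{2}{7} + \frac{a}{43}$ ($h{\left(a \right)} = a \frac{1}{43} + 22 \left(- \frac{1}{77}\right) = \frac{a}{43} - \frac{2}{7} = - \frac{2}{7} + \frac{a}{43}$)
$h{\left(143 \right)} - -31763 = \left(- \frac{2}{7} + \frac{1}{43} \cdot 143\right) - -31763 = \left(- \frac{2}{7} + \frac{143}{43}\right) + 31763 = \frac{915}{301} + 31763 = \frac{9561578}{301}$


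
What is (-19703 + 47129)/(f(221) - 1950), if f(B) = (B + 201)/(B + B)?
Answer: -6061146/430739 ≈ -14.072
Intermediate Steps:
f(B) = (201 + B)/(2*B) (f(B) = (201 + B)/((2*B)) = (201 + B)*(1/(2*B)) = (201 + B)/(2*B))
(-19703 + 47129)/(f(221) - 1950) = (-19703 + 47129)/((½)*(201 + 221)/221 - 1950) = 27426/((½)*(1/221)*422 - 1950) = 27426/(211/221 - 1950) = 27426/(-430739/221) = 27426*(-221/430739) = -6061146/430739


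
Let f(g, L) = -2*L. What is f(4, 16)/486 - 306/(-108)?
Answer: 1345/486 ≈ 2.7675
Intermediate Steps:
f(4, 16)/486 - 306/(-108) = -2*16/486 - 306/(-108) = -32*1/486 - 306*(-1/108) = -16/243 + 17/6 = 1345/486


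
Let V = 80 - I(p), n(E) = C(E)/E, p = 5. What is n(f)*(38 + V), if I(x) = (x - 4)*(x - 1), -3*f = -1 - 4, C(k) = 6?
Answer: 2052/5 ≈ 410.40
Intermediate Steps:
f = 5/3 (f = -(-1 - 4)/3 = -⅓*(-5) = 5/3 ≈ 1.6667)
n(E) = 6/E
I(x) = (-1 + x)*(-4 + x) (I(x) = (-4 + x)*(-1 + x) = (-1 + x)*(-4 + x))
V = 76 (V = 80 - (4 + 5² - 5*5) = 80 - (4 + 25 - 25) = 80 - 1*4 = 80 - 4 = 76)
n(f)*(38 + V) = (6/(5/3))*(38 + 76) = (6*(⅗))*114 = (18/5)*114 = 2052/5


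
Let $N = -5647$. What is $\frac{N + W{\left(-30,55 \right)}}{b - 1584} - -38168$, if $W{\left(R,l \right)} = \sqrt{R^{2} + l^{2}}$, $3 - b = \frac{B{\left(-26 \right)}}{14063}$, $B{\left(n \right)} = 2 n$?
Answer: $\frac{848689588329}{22233551} - \frac{70315 \sqrt{157}}{22233551} \approx 38172.0$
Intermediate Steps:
$b = \frac{42241}{14063}$ ($b = 3 - \frac{2 \left(-26\right)}{14063} = 3 - \left(-52\right) \frac{1}{14063} = 3 - - \frac{52}{14063} = 3 + \frac{52}{14063} = \frac{42241}{14063} \approx 3.0037$)
$\frac{N + W{\left(-30,55 \right)}}{b - 1584} - -38168 = \frac{-5647 + \sqrt{\left(-30\right)^{2} + 55^{2}}}{\frac{42241}{14063} - 1584} - -38168 = \frac{-5647 + \sqrt{900 + 3025}}{- \frac{22233551}{14063}} + 38168 = \left(-5647 + \sqrt{3925}\right) \left(- \frac{14063}{22233551}\right) + 38168 = \left(-5647 + 5 \sqrt{157}\right) \left(- \frac{14063}{22233551}\right) + 38168 = \left(\frac{79413761}{22233551} - \frac{70315 \sqrt{157}}{22233551}\right) + 38168 = \frac{848689588329}{22233551} - \frac{70315 \sqrt{157}}{22233551}$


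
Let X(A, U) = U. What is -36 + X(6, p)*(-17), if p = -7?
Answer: 83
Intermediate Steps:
-36 + X(6, p)*(-17) = -36 - 7*(-17) = -36 + 119 = 83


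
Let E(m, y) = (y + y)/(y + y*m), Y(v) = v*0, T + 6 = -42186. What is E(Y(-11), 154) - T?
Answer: 42194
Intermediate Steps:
T = -42192 (T = -6 - 42186 = -42192)
Y(v) = 0
E(m, y) = 2*y/(y + m*y) (E(m, y) = (2*y)/(y + m*y) = 2*y/(y + m*y))
E(Y(-11), 154) - T = 2/(1 + 0) - 1*(-42192) = 2/1 + 42192 = 2*1 + 42192 = 2 + 42192 = 42194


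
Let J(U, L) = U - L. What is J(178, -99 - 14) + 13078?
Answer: 13369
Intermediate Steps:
J(178, -99 - 14) + 13078 = (178 - (-99 - 14)) + 13078 = (178 - 1*(-113)) + 13078 = (178 + 113) + 13078 = 291 + 13078 = 13369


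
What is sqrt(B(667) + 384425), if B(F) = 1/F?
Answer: 6*sqrt(4750734847)/667 ≈ 620.02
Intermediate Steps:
sqrt(B(667) + 384425) = sqrt(1/667 + 384425) = sqrt(256411476/667) = 6*sqrt(4750734847)/667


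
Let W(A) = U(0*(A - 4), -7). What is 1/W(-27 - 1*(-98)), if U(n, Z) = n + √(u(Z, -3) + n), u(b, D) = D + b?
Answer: -I*√10/10 ≈ -0.31623*I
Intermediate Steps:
U(n, Z) = n + √(-3 + Z + n) (U(n, Z) = n + √((-3 + Z) + n) = n + √(-3 + Z + n))
W(A) = I*√10 (W(A) = 0*(A - 4) + √(-3 - 7 + 0*(A - 4)) = 0*(-4 + A) + √(-3 - 7 + 0*(-4 + A)) = 0 + √(-3 - 7 + 0) = 0 + √(-10) = 0 + I*√10 = I*√10)
1/W(-27 - 1*(-98)) = 1/(I*√10) = -I*√10/10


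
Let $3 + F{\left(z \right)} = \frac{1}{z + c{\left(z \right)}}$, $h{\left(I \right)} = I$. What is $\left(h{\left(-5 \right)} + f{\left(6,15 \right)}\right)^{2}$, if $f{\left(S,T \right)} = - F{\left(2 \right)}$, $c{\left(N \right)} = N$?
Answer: $\frac{81}{16} \approx 5.0625$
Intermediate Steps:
$F{\left(z \right)} = -3 + \frac{1}{2 z}$ ($F{\left(z \right)} = -3 + \frac{1}{z + z} = -3 + \frac{1}{2 z}$)
$f{\left(S,T \right)} = \frac{11}{4}$ ($f{\left(S,T \right)} = - (-3 + \frac{1}{2 \cdot 2}) = - (-3 + \frac{1}{2} \cdot \frac{1}{2}) = - (-3 + \frac{1}{4}) = \left(-1\right) \left(- \frac{11}{4}\right) = \frac{11}{4}$)
$\left(h{\left(-5 \right)} + f{\left(6,15 \right)}\right)^{2} = \left(-5 + \frac{11}{4}\right)^{2} = \left(- \frac{9}{4}\right)^{2} = \frac{81}{16}$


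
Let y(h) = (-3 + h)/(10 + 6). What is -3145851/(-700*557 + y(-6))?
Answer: 50333616/6238409 ≈ 8.0683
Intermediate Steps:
y(h) = -3/16 + h/16 (y(h) = (-3 + h)/16 = (-3 + h)*(1/16) = -3/16 + h/16)
-3145851/(-700*557 + y(-6)) = -3145851/(-700*557 + (-3/16 + (1/16)*(-6))) = -3145851/(-389900 + (-3/16 - 3/8)) = -3145851/(-389900 - 9/16) = -3145851/(-6238409/16) = -3145851*(-16/6238409) = 50333616/6238409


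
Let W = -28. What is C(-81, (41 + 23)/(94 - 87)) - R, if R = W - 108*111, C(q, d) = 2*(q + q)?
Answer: 11692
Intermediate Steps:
C(q, d) = 4*q (C(q, d) = 2*(2*q) = 4*q)
R = -12016 (R = -28 - 108*111 = -28 - 11988 = -12016)
C(-81, (41 + 23)/(94 - 87)) - R = 4*(-81) - 1*(-12016) = -324 + 12016 = 11692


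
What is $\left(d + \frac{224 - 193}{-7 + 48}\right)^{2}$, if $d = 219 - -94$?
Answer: $\frac{165482496}{1681} \approx 98443.0$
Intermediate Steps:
$d = 313$ ($d = 219 + 94 = 313$)
$\left(d + \frac{224 - 193}{-7 + 48}\right)^{2} = \left(313 + \frac{224 - 193}{-7 + 48}\right)^{2} = \left(313 + \frac{31}{41}\right)^{2} = \left(\frac{12864}{41}\right)^{2} = \frac{165482496}{1681}$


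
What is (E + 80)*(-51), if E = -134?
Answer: 2754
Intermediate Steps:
(E + 80)*(-51) = (-134 + 80)*(-51) = -54*(-51) = 2754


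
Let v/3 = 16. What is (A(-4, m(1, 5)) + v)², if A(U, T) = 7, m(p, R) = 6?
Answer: 3025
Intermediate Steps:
v = 48 (v = 3*16 = 48)
(A(-4, m(1, 5)) + v)² = (7 + 48)² = 55² = 3025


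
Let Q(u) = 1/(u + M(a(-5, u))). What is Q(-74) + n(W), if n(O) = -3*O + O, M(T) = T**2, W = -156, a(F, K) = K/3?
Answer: 1500729/4810 ≈ 312.00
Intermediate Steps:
a(F, K) = K/3 (a(F, K) = K*(1/3) = K/3)
n(O) = -2*O
Q(u) = 1/(u + u**2/9) (Q(u) = 1/(u + (u/3)**2) = 1/(u + u**2/9))
Q(-74) + n(W) = 9/(-74*(9 - 74)) - 2*(-156) = 9*(-1/74)/(-65) + 312 = 9*(-1/74)*(-1/65) + 312 = 9/4810 + 312 = 1500729/4810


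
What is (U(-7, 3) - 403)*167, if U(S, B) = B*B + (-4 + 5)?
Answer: -65631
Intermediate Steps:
U(S, B) = 1 + B² (U(S, B) = B² + 1 = 1 + B²)
(U(-7, 3) - 403)*167 = ((1 + 3²) - 403)*167 = ((1 + 9) - 403)*167 = (10 - 403)*167 = -393*167 = -65631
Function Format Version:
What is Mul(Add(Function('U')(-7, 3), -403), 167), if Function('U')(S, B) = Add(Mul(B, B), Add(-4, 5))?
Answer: -65631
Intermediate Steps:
Function('U')(S, B) = Add(1, Pow(B, 2)) (Function('U')(S, B) = Add(Pow(B, 2), 1) = Add(1, Pow(B, 2)))
Mul(Add(Function('U')(-7, 3), -403), 167) = Mul(Add(Add(1, Pow(3, 2)), -403), 167) = Mul(Add(Add(1, 9), -403), 167) = Mul(Add(10, -403), 167) = Mul(-393, 167) = -65631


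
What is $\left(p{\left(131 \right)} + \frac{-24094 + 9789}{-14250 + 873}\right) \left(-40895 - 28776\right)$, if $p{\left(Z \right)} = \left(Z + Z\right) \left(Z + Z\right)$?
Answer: $- \frac{9139492470629}{1911} \approx -4.7826 \cdot 10^{9}$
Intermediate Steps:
$p{\left(Z \right)} = 4 Z^{2}$ ($p{\left(Z \right)} = 2 Z 2 Z = 4 Z^{2}$)
$\left(p{\left(131 \right)} + \frac{-24094 + 9789}{-14250 + 873}\right) \left(-40895 - 28776\right) = \left(4 \cdot 131^{2} + \frac{-24094 + 9789}{-14250 + 873}\right) \left(-40895 - 28776\right) = \left(4 \cdot 17161 - \frac{14305}{-13377}\right) \left(-69671\right) = \left(68644 - - \frac{14305}{13377}\right) \left(-69671\right) = \left(68644 + \frac{14305}{13377}\right) \left(-69671\right) = \frac{918265093}{13377} \left(-69671\right) = - \frac{9139492470629}{1911}$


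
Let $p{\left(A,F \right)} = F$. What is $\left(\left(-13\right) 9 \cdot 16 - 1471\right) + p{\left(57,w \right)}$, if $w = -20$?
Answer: $-3363$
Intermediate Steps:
$\left(\left(-13\right) 9 \cdot 16 - 1471\right) + p{\left(57,w \right)} = \left(\left(-13\right) 9 \cdot 16 - 1471\right) - 20 = \left(\left(-117\right) 16 - 1471\right) - 20 = \left(-1872 - 1471\right) - 20 = -3343 - 20 = -3363$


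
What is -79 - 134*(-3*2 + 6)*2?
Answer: -79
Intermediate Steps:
-79 - 134*(-3*2 + 6)*2 = -79 - 134*(-6 + 6)*2 = -79 - 0*2 = -79 - 134*0 = -79 + 0 = -79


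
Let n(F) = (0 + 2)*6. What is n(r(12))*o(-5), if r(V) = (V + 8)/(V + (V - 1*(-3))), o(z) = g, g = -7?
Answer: -84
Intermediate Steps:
o(z) = -7
r(V) = (8 + V)/(3 + 2*V) (r(V) = (8 + V)/(V + (V + 3)) = (8 + V)/(V + (3 + V)) = (8 + V)/(3 + 2*V))
n(F) = 12 (n(F) = 2*6 = 12)
n(r(12))*o(-5) = 12*(-7) = -84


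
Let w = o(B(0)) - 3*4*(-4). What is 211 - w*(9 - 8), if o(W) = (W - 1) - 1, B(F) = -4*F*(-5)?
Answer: 165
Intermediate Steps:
B(F) = 20*F
o(W) = -2 + W (o(W) = (-1 + W) - 1 = -2 + W)
w = 46 (w = (-2 + 20*0) - 3*4*(-4) = (-2 + 0) - 12*(-4) = -2 - 1*(-48) = -2 + 48 = 46)
211 - w*(9 - 8) = 211 - 46*(9 - 8) = 211 - 46 = 165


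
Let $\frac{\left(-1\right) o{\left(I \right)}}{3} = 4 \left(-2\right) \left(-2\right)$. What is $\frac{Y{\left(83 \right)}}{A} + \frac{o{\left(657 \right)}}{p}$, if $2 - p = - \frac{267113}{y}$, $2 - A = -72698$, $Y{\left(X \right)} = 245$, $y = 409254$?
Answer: $- \frac{285573356251}{15784929340} \approx -18.092$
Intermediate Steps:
$A = 72700$ ($A = 2 - -72698 = 2 + 72698 = 72700$)
$p = \frac{1085621}{409254}$ ($p = 2 - - \frac{267113}{409254} = 2 + \frac{267113}{409254} = \frac{1085621}{409254} \approx 2.6527$)
$o{\left(I \right)} = -48$ ($o{\left(I \right)} = - 3 \cdot 4 \left(-2\right) \left(-2\right) = - 3 \left(\left(-8\right) \left(-2\right)\right) = \left(-3\right) 16 = -48$)
$\frac{Y{\left(83 \right)}}{A} + \frac{o{\left(657 \right)}}{p} = \frac{245}{72700} - \frac{48}{\frac{1085621}{409254}} = 245 \cdot \frac{1}{72700} - \frac{19644192}{1085621} = \frac{49}{14540} - \frac{19644192}{1085621} = - \frac{285573356251}{15784929340}$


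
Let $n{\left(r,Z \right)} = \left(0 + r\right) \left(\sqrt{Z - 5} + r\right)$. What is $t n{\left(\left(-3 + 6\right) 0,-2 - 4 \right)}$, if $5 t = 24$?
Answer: $0$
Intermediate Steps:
$t = \frac{24}{5}$ ($t = \frac{1}{5} \cdot 24 = \frac{24}{5} \approx 4.8$)
$n{\left(r,Z \right)} = r \left(r + \sqrt{-5 + Z}\right)$ ($n{\left(r,Z \right)} = r \left(\sqrt{-5 + Z} + r\right) = r \left(r + \sqrt{-5 + Z}\right)$)
$t n{\left(\left(-3 + 6\right) 0,-2 - 4 \right)} = \frac{24 \left(-3 + 6\right) 0 \left(\left(-3 + 6\right) 0 + \sqrt{-5 - 6}\right)}{5} = \frac{24 \cdot 3 \cdot 0 \left(3 \cdot 0 + \sqrt{-5 - 6}\right)}{5} = \frac{24 \cdot 0 \left(0 + \sqrt{-5 - 6}\right)}{5} = \frac{24 \cdot 0 \left(0 + \sqrt{-11}\right)}{5} = \frac{24 \cdot 0 \left(0 + i \sqrt{11}\right)}{5} = \frac{24 \cdot 0 i \sqrt{11}}{5} = \frac{24}{5} \cdot 0 = 0$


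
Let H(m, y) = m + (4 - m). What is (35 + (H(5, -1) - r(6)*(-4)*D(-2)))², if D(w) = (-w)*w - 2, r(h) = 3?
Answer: 1089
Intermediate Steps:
H(m, y) = 4
D(w) = -2 - w² (D(w) = -w² - 2 = -2 - w²)
(35 + (H(5, -1) - r(6)*(-4)*D(-2)))² = (35 + (4 - 3*(-4)*(-2 - 1*(-2)²)))² = (35 + (4 - (-12)*(-2 - 1*4)))² = (35 + (4 - (-12)*(-2 - 4)))² = (35 + (4 - (-12)*(-6)))² = (35 + (4 - 1*72))² = (35 + (4 - 72))² = (35 - 68)² = (-33)² = 1089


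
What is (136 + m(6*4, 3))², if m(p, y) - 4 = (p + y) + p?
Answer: 36481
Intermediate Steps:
m(p, y) = 4 + y + 2*p (m(p, y) = 4 + ((p + y) + p) = 4 + (y + 2*p) = 4 + y + 2*p)
(136 + m(6*4, 3))² = (136 + (4 + 3 + 2*(6*4)))² = (136 + (4 + 3 + 2*24))² = (136 + (4 + 3 + 48))² = (136 + 55)² = 191² = 36481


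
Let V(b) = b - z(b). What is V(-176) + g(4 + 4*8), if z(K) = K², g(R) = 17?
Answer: -31135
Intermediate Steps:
V(b) = b - b²
V(-176) + g(4 + 4*8) = -176*(1 - 1*(-176)) + 17 = -176*(1 + 176) + 17 = -176*177 + 17 = -31152 + 17 = -31135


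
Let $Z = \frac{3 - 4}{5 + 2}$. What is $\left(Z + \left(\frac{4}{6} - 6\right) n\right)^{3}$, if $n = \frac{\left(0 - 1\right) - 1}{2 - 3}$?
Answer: $- \frac{11697083}{9261} \approx -1263.0$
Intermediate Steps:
$Z = - \frac{1}{7} \approx -0.14286$
$n = 2$ ($n = \frac{\left(0 - 1\right) - 1}{-1} = \left(-1 - 1\right) \left(-1\right) = \left(-2\right) \left(-1\right) = 2$)
$\left(Z + \left(\frac{4}{6} - 6\right) n\right)^{3} = \left(- \frac{1}{7} + \left(\frac{4}{6} - 6\right) 2\right)^{3} = \left(- \frac{1}{7} + \left(4 \cdot \frac{1}{6} - 6\right) 2\right)^{3} = \left(- \frac{1}{7} + \left(\frac{2}{3} - 6\right) 2\right)^{3} = \left(- \frac{1}{7} - \frac{32}{3}\right)^{3} = \left(- \frac{227}{21}\right)^{3} = - \frac{11697083}{9261}$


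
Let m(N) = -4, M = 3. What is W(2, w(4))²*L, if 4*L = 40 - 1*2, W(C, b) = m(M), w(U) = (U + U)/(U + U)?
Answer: 152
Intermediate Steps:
w(U) = 1 (w(U) = (2*U)/((2*U)) = (2*U)*(1/(2*U)) = 1)
W(C, b) = -4
L = 19/2 (L = (40 - 1*2)/4 = (40 - 2)/4 = (¼)*38 = 19/2 ≈ 9.5000)
W(2, w(4))²*L = (-4)²*(19/2) = 16*(19/2) = 152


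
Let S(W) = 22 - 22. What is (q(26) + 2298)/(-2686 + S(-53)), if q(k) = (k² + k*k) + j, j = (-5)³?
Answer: -3525/2686 ≈ -1.3124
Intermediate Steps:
j = -125
q(k) = -125 + 2*k² (q(k) = (k² + k*k) - 125 = (k² + k²) - 125 = 2*k² - 125 = -125 + 2*k²)
S(W) = 0
(q(26) + 2298)/(-2686 + S(-53)) = ((-125 + 2*26²) + 2298)/(-2686 + 0) = ((-125 + 2*676) + 2298)/(-2686) = ((-125 + 1352) + 2298)*(-1/2686) = (1227 + 2298)*(-1/2686) = 3525*(-1/2686) = -3525/2686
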